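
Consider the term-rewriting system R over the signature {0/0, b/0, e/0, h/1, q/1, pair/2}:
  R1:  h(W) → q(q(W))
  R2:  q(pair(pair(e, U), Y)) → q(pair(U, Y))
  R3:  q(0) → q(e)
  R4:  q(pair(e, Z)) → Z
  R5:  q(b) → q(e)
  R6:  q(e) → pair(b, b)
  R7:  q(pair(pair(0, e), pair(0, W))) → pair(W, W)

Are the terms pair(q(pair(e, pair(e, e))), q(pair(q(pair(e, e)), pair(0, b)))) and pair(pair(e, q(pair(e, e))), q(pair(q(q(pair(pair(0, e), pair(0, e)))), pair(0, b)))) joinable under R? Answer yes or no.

Reduce t₁ = pair(q(pair(e, pair(e, e))), q(pair(q(pair(e, e)), pair(0, b)))):
1. pair(q(pair(e, pair(e, e))), q(pair(q(pair(e, e)), pair(0, b))))  →  pair(pair(e, e), q(pair(q(pair(e, e)), pair(0, b))))   [R4 at 1]
2. pair(pair(e, e), q(pair(q(pair(e, e)), pair(0, b))))  →  pair(pair(e, e), q(pair(e, pair(0, b))))   [R4 at 2.1.1]
3. pair(pair(e, e), q(pair(e, pair(0, b))))  →  pair(pair(e, e), pair(0, b))   [R4 at 2]

Reduce t₂ = pair(pair(e, q(pair(e, e))), q(pair(q(q(pair(pair(0, e), pair(0, e)))), pair(0, b)))):
1. pair(pair(e, q(pair(e, e))), q(pair(q(q(pair(pair(0, e), pair(0, e)))), pair(0, b))))  →  pair(pair(e, e), q(pair(q(q(pair(pair(0, e), pair(0, e)))), pair(0, b))))   [R4 at 1.2]
2. pair(pair(e, e), q(pair(q(q(pair(pair(0, e), pair(0, e)))), pair(0, b))))  →  pair(pair(e, e), q(pair(q(pair(e, e)), pair(0, b))))   [R7 at 2.1.1.1]
3. pair(pair(e, e), q(pair(q(pair(e, e)), pair(0, b))))  →  pair(pair(e, e), q(pair(e, pair(0, b))))   [R4 at 2.1.1]
4. pair(pair(e, e), q(pair(e, pair(0, b))))  →  pair(pair(e, e), pair(0, b))   [R4 at 2]

yes — NF(t₁) = pair(pair(e, e), pair(0, b)), NF(t₂) = pair(pair(e, e), pair(0, b))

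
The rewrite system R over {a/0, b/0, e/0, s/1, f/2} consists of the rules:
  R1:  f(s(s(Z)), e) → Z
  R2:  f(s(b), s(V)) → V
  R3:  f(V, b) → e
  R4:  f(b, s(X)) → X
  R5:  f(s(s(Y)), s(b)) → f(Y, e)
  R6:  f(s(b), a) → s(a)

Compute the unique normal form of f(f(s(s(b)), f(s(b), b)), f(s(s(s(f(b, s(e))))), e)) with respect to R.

1. f(f(s(s(b)), f(s(b), b)), f(s(s(s(f(b, s(e))))), e))  →  f(f(s(s(b)), e), f(s(s(s(f(b, s(e))))), e))   [R3 at 1.2]
2. f(f(s(s(b)), e), f(s(s(s(f(b, s(e))))), e))  →  f(b, f(s(s(s(f(b, s(e))))), e))   [R1 at 1]
3. f(b, f(s(s(s(f(b, s(e))))), e))  →  f(b, s(f(b, s(e))))   [R1 at 2]
4. f(b, s(f(b, s(e))))  →  f(b, s(e))   [R4 at ε]
5. f(b, s(e))  →  e   [R4 at ε]

e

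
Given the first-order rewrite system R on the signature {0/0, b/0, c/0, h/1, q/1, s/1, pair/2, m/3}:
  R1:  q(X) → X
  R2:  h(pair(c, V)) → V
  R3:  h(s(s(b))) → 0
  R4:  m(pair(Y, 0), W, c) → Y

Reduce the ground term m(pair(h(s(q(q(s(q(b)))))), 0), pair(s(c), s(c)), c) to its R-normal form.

0

1. m(pair(h(s(q(q(s(q(b)))))), 0), pair(s(c), s(c)), c)  →  h(s(q(q(s(q(b))))))   [R4 at ε]
2. h(s(q(q(s(q(b))))))  →  h(s(q(s(q(b)))))   [R1 at 1.1]
3. h(s(q(s(q(b)))))  →  h(s(s(q(b))))   [R1 at 1.1]
4. h(s(s(q(b))))  →  h(s(s(b)))   [R1 at 1.1.1]
5. h(s(s(b)))  →  0   [R3 at ε]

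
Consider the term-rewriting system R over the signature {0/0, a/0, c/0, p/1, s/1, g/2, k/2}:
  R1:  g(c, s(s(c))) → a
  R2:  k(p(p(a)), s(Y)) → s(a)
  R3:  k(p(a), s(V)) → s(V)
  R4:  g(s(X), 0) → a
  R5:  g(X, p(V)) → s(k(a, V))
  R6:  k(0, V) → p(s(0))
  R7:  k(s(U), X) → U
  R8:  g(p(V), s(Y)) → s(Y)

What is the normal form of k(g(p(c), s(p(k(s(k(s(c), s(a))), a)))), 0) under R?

p(c)

1. k(g(p(c), s(p(k(s(k(s(c), s(a))), a)))), 0)  →  k(s(p(k(s(k(s(c), s(a))), a))), 0)   [R8 at 1]
2. k(s(p(k(s(k(s(c), s(a))), a))), 0)  →  p(k(s(k(s(c), s(a))), a))   [R7 at ε]
3. p(k(s(k(s(c), s(a))), a))  →  p(k(s(c), s(a)))   [R7 at 1]
4. p(k(s(c), s(a)))  →  p(c)   [R7 at 1]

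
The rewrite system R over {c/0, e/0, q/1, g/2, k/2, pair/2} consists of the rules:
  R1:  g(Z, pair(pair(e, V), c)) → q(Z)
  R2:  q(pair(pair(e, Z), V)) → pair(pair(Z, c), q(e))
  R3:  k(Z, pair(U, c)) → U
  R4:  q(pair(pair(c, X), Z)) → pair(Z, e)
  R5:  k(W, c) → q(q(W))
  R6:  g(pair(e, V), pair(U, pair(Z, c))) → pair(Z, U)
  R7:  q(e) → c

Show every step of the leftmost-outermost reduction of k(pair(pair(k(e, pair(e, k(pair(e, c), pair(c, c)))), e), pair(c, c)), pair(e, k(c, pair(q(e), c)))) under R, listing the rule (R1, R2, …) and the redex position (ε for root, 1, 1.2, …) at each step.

1. k(pair(pair(k(e, pair(e, k(pair(e, c), pair(c, c)))), e), pair(c, c)), pair(e, k(c, pair(q(e), c))))  →  k(pair(pair(k(e, pair(e, c)), e), pair(c, c)), pair(e, k(c, pair(q(e), c))))   [R3 at 1.1.1.2.2]
2. k(pair(pair(k(e, pair(e, c)), e), pair(c, c)), pair(e, k(c, pair(q(e), c))))  →  k(pair(pair(e, e), pair(c, c)), pair(e, k(c, pair(q(e), c))))   [R3 at 1.1.1]
3. k(pair(pair(e, e), pair(c, c)), pair(e, k(c, pair(q(e), c))))  →  k(pair(pair(e, e), pair(c, c)), pair(e, q(e)))   [R3 at 2.2]
4. k(pair(pair(e, e), pair(c, c)), pair(e, q(e)))  →  k(pair(pair(e, e), pair(c, c)), pair(e, c))   [R7 at 2.2]
5. k(pair(pair(e, e), pair(c, c)), pair(e, c))  →  e   [R3 at ε]

e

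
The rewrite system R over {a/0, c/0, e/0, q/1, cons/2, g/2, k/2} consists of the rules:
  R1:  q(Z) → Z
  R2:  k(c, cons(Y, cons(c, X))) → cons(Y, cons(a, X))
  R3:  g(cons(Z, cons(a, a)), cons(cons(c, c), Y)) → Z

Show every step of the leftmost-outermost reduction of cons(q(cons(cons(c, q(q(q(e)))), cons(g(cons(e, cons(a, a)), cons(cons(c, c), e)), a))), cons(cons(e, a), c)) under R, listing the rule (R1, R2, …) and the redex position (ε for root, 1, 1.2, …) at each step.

1. cons(q(cons(cons(c, q(q(q(e)))), cons(g(cons(e, cons(a, a)), cons(cons(c, c), e)), a))), cons(cons(e, a), c))  →  cons(cons(cons(c, q(q(q(e)))), cons(g(cons(e, cons(a, a)), cons(cons(c, c), e)), a)), cons(cons(e, a), c))   [R1 at 1]
2. cons(cons(cons(c, q(q(q(e)))), cons(g(cons(e, cons(a, a)), cons(cons(c, c), e)), a)), cons(cons(e, a), c))  →  cons(cons(cons(c, q(q(e))), cons(g(cons(e, cons(a, a)), cons(cons(c, c), e)), a)), cons(cons(e, a), c))   [R1 at 1.1.2]
3. cons(cons(cons(c, q(q(e))), cons(g(cons(e, cons(a, a)), cons(cons(c, c), e)), a)), cons(cons(e, a), c))  →  cons(cons(cons(c, q(e)), cons(g(cons(e, cons(a, a)), cons(cons(c, c), e)), a)), cons(cons(e, a), c))   [R1 at 1.1.2]
4. cons(cons(cons(c, q(e)), cons(g(cons(e, cons(a, a)), cons(cons(c, c), e)), a)), cons(cons(e, a), c))  →  cons(cons(cons(c, e), cons(g(cons(e, cons(a, a)), cons(cons(c, c), e)), a)), cons(cons(e, a), c))   [R1 at 1.1.2]
5. cons(cons(cons(c, e), cons(g(cons(e, cons(a, a)), cons(cons(c, c), e)), a)), cons(cons(e, a), c))  →  cons(cons(cons(c, e), cons(e, a)), cons(cons(e, a), c))   [R3 at 1.2.1]

cons(cons(cons(c, e), cons(e, a)), cons(cons(e, a), c))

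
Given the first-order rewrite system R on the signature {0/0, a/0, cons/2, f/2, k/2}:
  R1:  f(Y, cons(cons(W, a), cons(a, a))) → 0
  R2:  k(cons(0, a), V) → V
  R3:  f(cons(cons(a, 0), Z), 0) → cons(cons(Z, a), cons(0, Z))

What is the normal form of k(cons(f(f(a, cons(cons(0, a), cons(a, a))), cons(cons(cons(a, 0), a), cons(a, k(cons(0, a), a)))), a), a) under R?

a

1. k(cons(f(f(a, cons(cons(0, a), cons(a, a))), cons(cons(cons(a, 0), a), cons(a, k(cons(0, a), a)))), a), a)  →  k(cons(f(0, cons(cons(cons(a, 0), a), cons(a, k(cons(0, a), a)))), a), a)   [R1 at 1.1.1]
2. k(cons(f(0, cons(cons(cons(a, 0), a), cons(a, k(cons(0, a), a)))), a), a)  →  k(cons(f(0, cons(cons(cons(a, 0), a), cons(a, a))), a), a)   [R2 at 1.1.2.2.2]
3. k(cons(f(0, cons(cons(cons(a, 0), a), cons(a, a))), a), a)  →  k(cons(0, a), a)   [R1 at 1.1]
4. k(cons(0, a), a)  →  a   [R2 at ε]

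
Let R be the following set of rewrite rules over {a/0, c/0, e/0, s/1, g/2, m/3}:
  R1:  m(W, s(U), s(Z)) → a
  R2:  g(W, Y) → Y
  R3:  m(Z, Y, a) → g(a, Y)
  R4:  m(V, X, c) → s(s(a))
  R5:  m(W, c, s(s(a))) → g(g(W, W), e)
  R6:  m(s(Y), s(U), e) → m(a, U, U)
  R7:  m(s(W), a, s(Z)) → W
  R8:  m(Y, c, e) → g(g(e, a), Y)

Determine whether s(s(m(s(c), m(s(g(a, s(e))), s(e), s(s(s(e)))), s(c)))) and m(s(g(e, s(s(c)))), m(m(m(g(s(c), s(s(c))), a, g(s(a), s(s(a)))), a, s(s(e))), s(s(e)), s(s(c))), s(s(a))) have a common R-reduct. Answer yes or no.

yes — NF(t₁) = s(s(c)), NF(t₂) = s(s(c))

Reduce t₁ = s(s(m(s(c), m(s(g(a, s(e))), s(e), s(s(s(e)))), s(c)))):
1. s(s(m(s(c), m(s(g(a, s(e))), s(e), s(s(s(e)))), s(c))))  →  s(s(m(s(c), a, s(c))))   [R1 at 1.1.2]
2. s(s(m(s(c), a, s(c))))  →  s(s(c))   [R7 at 1.1]

Reduce t₂ = m(s(g(e, s(s(c)))), m(m(m(g(s(c), s(s(c))), a, g(s(a), s(s(a)))), a, s(s(e))), s(s(e)), s(s(c))), s(s(a))):
1. m(s(g(e, s(s(c)))), m(m(m(g(s(c), s(s(c))), a, g(s(a), s(s(a)))), a, s(s(e))), s(s(e)), s(s(c))), s(s(a)))  →  m(s(s(s(c))), m(m(m(g(s(c), s(s(c))), a, g(s(a), s(s(a)))), a, s(s(e))), s(s(e)), s(s(c))), s(s(a)))   [R2 at 1.1]
2. m(s(s(s(c))), m(m(m(g(s(c), s(s(c))), a, g(s(a), s(s(a)))), a, s(s(e))), s(s(e)), s(s(c))), s(s(a)))  →  m(s(s(s(c))), a, s(s(a)))   [R1 at 2]
3. m(s(s(s(c))), a, s(s(a)))  →  s(s(c))   [R7 at ε]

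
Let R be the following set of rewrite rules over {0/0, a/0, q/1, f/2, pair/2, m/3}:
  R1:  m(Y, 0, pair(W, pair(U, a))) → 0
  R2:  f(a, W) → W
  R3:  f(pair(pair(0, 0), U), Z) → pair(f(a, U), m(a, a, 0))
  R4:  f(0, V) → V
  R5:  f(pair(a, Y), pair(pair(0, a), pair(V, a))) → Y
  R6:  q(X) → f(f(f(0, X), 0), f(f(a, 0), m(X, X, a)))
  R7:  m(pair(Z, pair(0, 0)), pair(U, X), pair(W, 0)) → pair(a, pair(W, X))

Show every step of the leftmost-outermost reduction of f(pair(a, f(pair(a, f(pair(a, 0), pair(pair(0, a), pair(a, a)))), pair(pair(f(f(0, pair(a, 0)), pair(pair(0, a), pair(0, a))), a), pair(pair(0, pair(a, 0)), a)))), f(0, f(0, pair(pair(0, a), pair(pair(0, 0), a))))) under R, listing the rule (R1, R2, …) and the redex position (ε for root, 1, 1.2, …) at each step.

1. f(pair(a, f(pair(a, f(pair(a, 0), pair(pair(0, a), pair(a, a)))), pair(pair(f(f(0, pair(a, 0)), pair(pair(0, a), pair(0, a))), a), pair(pair(0, pair(a, 0)), a)))), f(0, f(0, pair(pair(0, a), pair(pair(0, 0), a)))))  →  f(pair(a, f(pair(a, 0), pair(pair(f(f(0, pair(a, 0)), pair(pair(0, a), pair(0, a))), a), pair(pair(0, pair(a, 0)), a)))), f(0, f(0, pair(pair(0, a), pair(pair(0, 0), a)))))   [R5 at 1.2.1.2]
2. f(pair(a, f(pair(a, 0), pair(pair(f(f(0, pair(a, 0)), pair(pair(0, a), pair(0, a))), a), pair(pair(0, pair(a, 0)), a)))), f(0, f(0, pair(pair(0, a), pair(pair(0, 0), a)))))  →  f(pair(a, f(pair(a, 0), pair(pair(f(pair(a, 0), pair(pair(0, a), pair(0, a))), a), pair(pair(0, pair(a, 0)), a)))), f(0, f(0, pair(pair(0, a), pair(pair(0, 0), a)))))   [R4 at 1.2.2.1.1.1]
3. f(pair(a, f(pair(a, 0), pair(pair(f(pair(a, 0), pair(pair(0, a), pair(0, a))), a), pair(pair(0, pair(a, 0)), a)))), f(0, f(0, pair(pair(0, a), pair(pair(0, 0), a)))))  →  f(pair(a, f(pair(a, 0), pair(pair(0, a), pair(pair(0, pair(a, 0)), a)))), f(0, f(0, pair(pair(0, a), pair(pair(0, 0), a)))))   [R5 at 1.2.2.1.1]
4. f(pair(a, f(pair(a, 0), pair(pair(0, a), pair(pair(0, pair(a, 0)), a)))), f(0, f(0, pair(pair(0, a), pair(pair(0, 0), a)))))  →  f(pair(a, 0), f(0, f(0, pair(pair(0, a), pair(pair(0, 0), a)))))   [R5 at 1.2]
5. f(pair(a, 0), f(0, f(0, pair(pair(0, a), pair(pair(0, 0), a)))))  →  f(pair(a, 0), f(0, pair(pair(0, a), pair(pair(0, 0), a))))   [R4 at 2]
6. f(pair(a, 0), f(0, pair(pair(0, a), pair(pair(0, 0), a))))  →  f(pair(a, 0), pair(pair(0, a), pair(pair(0, 0), a)))   [R4 at 2]
7. f(pair(a, 0), pair(pair(0, a), pair(pair(0, 0), a)))  →  0   [R5 at ε]

0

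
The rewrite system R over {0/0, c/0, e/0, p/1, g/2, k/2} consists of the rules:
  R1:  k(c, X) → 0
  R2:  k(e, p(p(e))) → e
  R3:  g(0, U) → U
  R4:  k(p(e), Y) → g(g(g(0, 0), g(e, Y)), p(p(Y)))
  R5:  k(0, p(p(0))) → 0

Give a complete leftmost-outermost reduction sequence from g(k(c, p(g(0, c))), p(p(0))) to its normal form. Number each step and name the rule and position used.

p(p(0))

1. g(k(c, p(g(0, c))), p(p(0)))  →  g(0, p(p(0)))   [R1 at 1]
2. g(0, p(p(0)))  →  p(p(0))   [R3 at ε]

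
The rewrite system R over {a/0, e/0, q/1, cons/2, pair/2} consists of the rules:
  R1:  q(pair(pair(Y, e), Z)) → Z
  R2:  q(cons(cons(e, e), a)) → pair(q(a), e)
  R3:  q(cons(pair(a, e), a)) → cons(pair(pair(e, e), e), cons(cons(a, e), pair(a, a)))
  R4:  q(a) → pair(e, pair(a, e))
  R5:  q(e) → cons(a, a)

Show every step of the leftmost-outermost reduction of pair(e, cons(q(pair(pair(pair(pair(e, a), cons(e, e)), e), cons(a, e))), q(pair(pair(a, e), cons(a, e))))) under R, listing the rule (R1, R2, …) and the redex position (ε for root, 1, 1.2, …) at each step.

pair(e, cons(cons(a, e), cons(a, e)))

1. pair(e, cons(q(pair(pair(pair(pair(e, a), cons(e, e)), e), cons(a, e))), q(pair(pair(a, e), cons(a, e)))))  →  pair(e, cons(cons(a, e), q(pair(pair(a, e), cons(a, e)))))   [R1 at 2.1]
2. pair(e, cons(cons(a, e), q(pair(pair(a, e), cons(a, e)))))  →  pair(e, cons(cons(a, e), cons(a, e)))   [R1 at 2.2]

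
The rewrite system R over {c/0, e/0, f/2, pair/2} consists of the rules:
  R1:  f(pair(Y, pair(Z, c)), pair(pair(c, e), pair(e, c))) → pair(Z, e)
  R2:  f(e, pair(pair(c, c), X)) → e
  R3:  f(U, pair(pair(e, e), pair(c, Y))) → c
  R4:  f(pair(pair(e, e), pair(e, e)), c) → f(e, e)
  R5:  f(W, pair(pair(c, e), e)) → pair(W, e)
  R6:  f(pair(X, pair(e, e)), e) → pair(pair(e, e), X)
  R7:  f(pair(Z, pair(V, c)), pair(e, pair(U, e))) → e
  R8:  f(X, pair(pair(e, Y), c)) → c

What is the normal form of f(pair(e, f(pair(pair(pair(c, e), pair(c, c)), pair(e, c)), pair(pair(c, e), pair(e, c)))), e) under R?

1. f(pair(e, f(pair(pair(pair(c, e), pair(c, c)), pair(e, c)), pair(pair(c, e), pair(e, c)))), e)  →  f(pair(e, pair(e, e)), e)   [R1 at 1.2]
2. f(pair(e, pair(e, e)), e)  →  pair(pair(e, e), e)   [R6 at ε]

pair(pair(e, e), e)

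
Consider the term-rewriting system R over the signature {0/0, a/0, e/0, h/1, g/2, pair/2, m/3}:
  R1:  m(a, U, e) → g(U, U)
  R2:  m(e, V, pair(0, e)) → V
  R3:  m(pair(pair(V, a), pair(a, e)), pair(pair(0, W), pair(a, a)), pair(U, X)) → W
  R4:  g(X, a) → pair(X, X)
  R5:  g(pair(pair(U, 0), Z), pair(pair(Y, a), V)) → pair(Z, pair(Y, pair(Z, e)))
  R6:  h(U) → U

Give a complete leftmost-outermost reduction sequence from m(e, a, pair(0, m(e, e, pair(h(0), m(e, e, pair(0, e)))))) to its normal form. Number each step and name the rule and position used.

1. m(e, a, pair(0, m(e, e, pair(h(0), m(e, e, pair(0, e))))))  →  m(e, a, pair(0, m(e, e, pair(0, m(e, e, pair(0, e))))))   [R6 at 3.2.3.1]
2. m(e, a, pair(0, m(e, e, pair(0, m(e, e, pair(0, e))))))  →  m(e, a, pair(0, m(e, e, pair(0, e))))   [R2 at 3.2.3.2]
3. m(e, a, pair(0, m(e, e, pair(0, e))))  →  m(e, a, pair(0, e))   [R2 at 3.2]
4. m(e, a, pair(0, e))  →  a   [R2 at ε]

a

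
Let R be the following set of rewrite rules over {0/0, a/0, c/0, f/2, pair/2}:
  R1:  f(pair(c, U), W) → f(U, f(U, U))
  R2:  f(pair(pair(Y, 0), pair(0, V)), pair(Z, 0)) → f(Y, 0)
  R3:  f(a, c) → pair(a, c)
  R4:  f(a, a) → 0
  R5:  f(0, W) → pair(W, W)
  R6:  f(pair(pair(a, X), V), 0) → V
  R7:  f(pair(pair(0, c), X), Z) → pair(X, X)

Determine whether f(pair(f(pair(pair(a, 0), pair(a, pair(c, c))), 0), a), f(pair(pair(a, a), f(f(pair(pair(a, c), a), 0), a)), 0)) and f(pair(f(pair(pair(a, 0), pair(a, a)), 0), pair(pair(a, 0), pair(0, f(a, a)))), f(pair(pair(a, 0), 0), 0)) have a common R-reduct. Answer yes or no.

Reduce t₁ = f(pair(f(pair(pair(a, 0), pair(a, pair(c, c))), 0), a), f(pair(pair(a, a), f(f(pair(pair(a, c), a), 0), a)), 0)):
1. f(pair(f(pair(pair(a, 0), pair(a, pair(c, c))), 0), a), f(pair(pair(a, a), f(f(pair(pair(a, c), a), 0), a)), 0))  →  f(pair(pair(a, pair(c, c)), a), f(pair(pair(a, a), f(f(pair(pair(a, c), a), 0), a)), 0))   [R6 at 1.1]
2. f(pair(pair(a, pair(c, c)), a), f(pair(pair(a, a), f(f(pair(pair(a, c), a), 0), a)), 0))  →  f(pair(pair(a, pair(c, c)), a), f(f(pair(pair(a, c), a), 0), a))   [R6 at 2]
3. f(pair(pair(a, pair(c, c)), a), f(f(pair(pair(a, c), a), 0), a))  →  f(pair(pair(a, pair(c, c)), a), f(a, a))   [R6 at 2.1]
4. f(pair(pair(a, pair(c, c)), a), f(a, a))  →  f(pair(pair(a, pair(c, c)), a), 0)   [R4 at 2]
5. f(pair(pair(a, pair(c, c)), a), 0)  →  a   [R6 at ε]

Reduce t₂ = f(pair(f(pair(pair(a, 0), pair(a, a)), 0), pair(pair(a, 0), pair(0, f(a, a)))), f(pair(pair(a, 0), 0), 0)):
1. f(pair(f(pair(pair(a, 0), pair(a, a)), 0), pair(pair(a, 0), pair(0, f(a, a)))), f(pair(pair(a, 0), 0), 0))  →  f(pair(pair(a, a), pair(pair(a, 0), pair(0, f(a, a)))), f(pair(pair(a, 0), 0), 0))   [R6 at 1.1]
2. f(pair(pair(a, a), pair(pair(a, 0), pair(0, f(a, a)))), f(pair(pair(a, 0), 0), 0))  →  f(pair(pair(a, a), pair(pair(a, 0), pair(0, 0))), f(pair(pair(a, 0), 0), 0))   [R4 at 1.2.2.2]
3. f(pair(pair(a, a), pair(pair(a, 0), pair(0, 0))), f(pair(pair(a, 0), 0), 0))  →  f(pair(pair(a, a), pair(pair(a, 0), pair(0, 0))), 0)   [R6 at 2]
4. f(pair(pair(a, a), pair(pair(a, 0), pair(0, 0))), 0)  →  pair(pair(a, 0), pair(0, 0))   [R6 at ε]

no — NF(t₁) = a, NF(t₂) = pair(pair(a, 0), pair(0, 0))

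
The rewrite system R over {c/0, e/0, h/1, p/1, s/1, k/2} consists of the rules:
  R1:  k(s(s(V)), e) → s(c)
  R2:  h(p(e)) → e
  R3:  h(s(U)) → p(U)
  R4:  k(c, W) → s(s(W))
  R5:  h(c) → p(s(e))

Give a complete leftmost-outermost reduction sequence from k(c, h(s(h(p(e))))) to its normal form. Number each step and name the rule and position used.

1. k(c, h(s(h(p(e)))))  →  s(s(h(s(h(p(e))))))   [R4 at ε]
2. s(s(h(s(h(p(e))))))  →  s(s(p(h(p(e)))))   [R3 at 1.1]
3. s(s(p(h(p(e)))))  →  s(s(p(e)))   [R2 at 1.1.1]

s(s(p(e)))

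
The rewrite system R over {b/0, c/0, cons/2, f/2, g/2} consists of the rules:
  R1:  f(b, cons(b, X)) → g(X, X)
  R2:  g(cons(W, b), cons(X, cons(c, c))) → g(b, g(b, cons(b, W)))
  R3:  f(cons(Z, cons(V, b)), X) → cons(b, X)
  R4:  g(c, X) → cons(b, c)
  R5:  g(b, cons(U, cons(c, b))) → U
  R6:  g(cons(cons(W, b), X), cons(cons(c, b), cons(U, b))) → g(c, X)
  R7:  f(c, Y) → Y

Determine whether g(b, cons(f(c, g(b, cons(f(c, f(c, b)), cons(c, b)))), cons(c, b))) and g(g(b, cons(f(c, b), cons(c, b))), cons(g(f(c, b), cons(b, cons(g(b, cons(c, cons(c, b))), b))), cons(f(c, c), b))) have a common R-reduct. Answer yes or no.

Reduce t₁ = g(b, cons(f(c, g(b, cons(f(c, f(c, b)), cons(c, b)))), cons(c, b))):
1. g(b, cons(f(c, g(b, cons(f(c, f(c, b)), cons(c, b)))), cons(c, b)))  →  f(c, g(b, cons(f(c, f(c, b)), cons(c, b))))   [R5 at ε]
2. f(c, g(b, cons(f(c, f(c, b)), cons(c, b))))  →  g(b, cons(f(c, f(c, b)), cons(c, b)))   [R7 at ε]
3. g(b, cons(f(c, f(c, b)), cons(c, b)))  →  f(c, f(c, b))   [R5 at ε]
4. f(c, f(c, b))  →  f(c, b)   [R7 at ε]
5. f(c, b)  →  b   [R7 at ε]

Reduce t₂ = g(g(b, cons(f(c, b), cons(c, b))), cons(g(f(c, b), cons(b, cons(g(b, cons(c, cons(c, b))), b))), cons(f(c, c), b))):
1. g(g(b, cons(f(c, b), cons(c, b))), cons(g(f(c, b), cons(b, cons(g(b, cons(c, cons(c, b))), b))), cons(f(c, c), b)))  →  g(f(c, b), cons(g(f(c, b), cons(b, cons(g(b, cons(c, cons(c, b))), b))), cons(f(c, c), b)))   [R5 at 1]
2. g(f(c, b), cons(g(f(c, b), cons(b, cons(g(b, cons(c, cons(c, b))), b))), cons(f(c, c), b)))  →  g(b, cons(g(f(c, b), cons(b, cons(g(b, cons(c, cons(c, b))), b))), cons(f(c, c), b)))   [R7 at 1]
3. g(b, cons(g(f(c, b), cons(b, cons(g(b, cons(c, cons(c, b))), b))), cons(f(c, c), b)))  →  g(b, cons(g(b, cons(b, cons(g(b, cons(c, cons(c, b))), b))), cons(f(c, c), b)))   [R7 at 2.1.1]
4. g(b, cons(g(b, cons(b, cons(g(b, cons(c, cons(c, b))), b))), cons(f(c, c), b)))  →  g(b, cons(g(b, cons(b, cons(c, b))), cons(f(c, c), b)))   [R5 at 2.1.2.2.1]
5. g(b, cons(g(b, cons(b, cons(c, b))), cons(f(c, c), b)))  →  g(b, cons(b, cons(f(c, c), b)))   [R5 at 2.1]
6. g(b, cons(b, cons(f(c, c), b)))  →  g(b, cons(b, cons(c, b)))   [R7 at 2.2.1]
7. g(b, cons(b, cons(c, b)))  →  b   [R5 at ε]

yes — NF(t₁) = b, NF(t₂) = b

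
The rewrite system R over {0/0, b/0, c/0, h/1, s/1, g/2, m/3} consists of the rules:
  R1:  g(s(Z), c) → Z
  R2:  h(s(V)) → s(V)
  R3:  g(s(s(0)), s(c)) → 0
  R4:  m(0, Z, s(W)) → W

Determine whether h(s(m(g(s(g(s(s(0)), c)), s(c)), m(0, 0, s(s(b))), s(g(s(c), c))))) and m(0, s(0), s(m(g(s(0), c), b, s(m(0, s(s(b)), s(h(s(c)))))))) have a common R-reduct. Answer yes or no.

Reduce t₁ = h(s(m(g(s(g(s(s(0)), c)), s(c)), m(0, 0, s(s(b))), s(g(s(c), c))))):
1. h(s(m(g(s(g(s(s(0)), c)), s(c)), m(0, 0, s(s(b))), s(g(s(c), c)))))  →  s(m(g(s(g(s(s(0)), c)), s(c)), m(0, 0, s(s(b))), s(g(s(c), c))))   [R2 at ε]
2. s(m(g(s(g(s(s(0)), c)), s(c)), m(0, 0, s(s(b))), s(g(s(c), c))))  →  s(m(g(s(s(0)), s(c)), m(0, 0, s(s(b))), s(g(s(c), c))))   [R1 at 1.1.1.1]
3. s(m(g(s(s(0)), s(c)), m(0, 0, s(s(b))), s(g(s(c), c))))  →  s(m(0, m(0, 0, s(s(b))), s(g(s(c), c))))   [R3 at 1.1]
4. s(m(0, m(0, 0, s(s(b))), s(g(s(c), c))))  →  s(g(s(c), c))   [R4 at 1]
5. s(g(s(c), c))  →  s(c)   [R1 at 1]

Reduce t₂ = m(0, s(0), s(m(g(s(0), c), b, s(m(0, s(s(b)), s(h(s(c)))))))):
1. m(0, s(0), s(m(g(s(0), c), b, s(m(0, s(s(b)), s(h(s(c))))))))  →  m(g(s(0), c), b, s(m(0, s(s(b)), s(h(s(c))))))   [R4 at ε]
2. m(g(s(0), c), b, s(m(0, s(s(b)), s(h(s(c))))))  →  m(0, b, s(m(0, s(s(b)), s(h(s(c))))))   [R1 at 1]
3. m(0, b, s(m(0, s(s(b)), s(h(s(c))))))  →  m(0, s(s(b)), s(h(s(c))))   [R4 at ε]
4. m(0, s(s(b)), s(h(s(c))))  →  h(s(c))   [R4 at ε]
5. h(s(c))  →  s(c)   [R2 at ε]

yes — NF(t₁) = s(c), NF(t₂) = s(c)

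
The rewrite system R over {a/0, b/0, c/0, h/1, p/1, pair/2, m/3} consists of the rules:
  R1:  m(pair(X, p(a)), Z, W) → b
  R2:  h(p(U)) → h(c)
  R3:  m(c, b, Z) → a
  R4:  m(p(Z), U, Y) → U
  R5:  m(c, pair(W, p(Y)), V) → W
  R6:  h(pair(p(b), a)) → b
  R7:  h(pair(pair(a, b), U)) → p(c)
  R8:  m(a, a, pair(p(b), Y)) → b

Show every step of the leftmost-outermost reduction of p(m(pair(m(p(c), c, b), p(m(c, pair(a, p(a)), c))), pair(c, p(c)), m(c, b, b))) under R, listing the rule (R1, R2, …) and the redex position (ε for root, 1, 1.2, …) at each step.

1. p(m(pair(m(p(c), c, b), p(m(c, pair(a, p(a)), c))), pair(c, p(c)), m(c, b, b)))  →  p(m(pair(c, p(m(c, pair(a, p(a)), c))), pair(c, p(c)), m(c, b, b)))   [R4 at 1.1.1]
2. p(m(pair(c, p(m(c, pair(a, p(a)), c))), pair(c, p(c)), m(c, b, b)))  →  p(m(pair(c, p(a)), pair(c, p(c)), m(c, b, b)))   [R5 at 1.1.2.1]
3. p(m(pair(c, p(a)), pair(c, p(c)), m(c, b, b)))  →  p(b)   [R1 at 1]

p(b)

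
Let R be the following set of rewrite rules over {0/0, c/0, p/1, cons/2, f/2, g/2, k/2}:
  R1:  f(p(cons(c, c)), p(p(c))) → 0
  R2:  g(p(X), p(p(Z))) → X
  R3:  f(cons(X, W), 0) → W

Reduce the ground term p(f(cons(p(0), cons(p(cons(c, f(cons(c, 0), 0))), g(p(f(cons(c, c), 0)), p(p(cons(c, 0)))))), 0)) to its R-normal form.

p(cons(p(cons(c, 0)), c))

1. p(f(cons(p(0), cons(p(cons(c, f(cons(c, 0), 0))), g(p(f(cons(c, c), 0)), p(p(cons(c, 0)))))), 0))  →  p(cons(p(cons(c, f(cons(c, 0), 0))), g(p(f(cons(c, c), 0)), p(p(cons(c, 0))))))   [R3 at 1]
2. p(cons(p(cons(c, f(cons(c, 0), 0))), g(p(f(cons(c, c), 0)), p(p(cons(c, 0))))))  →  p(cons(p(cons(c, 0)), g(p(f(cons(c, c), 0)), p(p(cons(c, 0))))))   [R3 at 1.1.1.2]
3. p(cons(p(cons(c, 0)), g(p(f(cons(c, c), 0)), p(p(cons(c, 0))))))  →  p(cons(p(cons(c, 0)), f(cons(c, c), 0)))   [R2 at 1.2]
4. p(cons(p(cons(c, 0)), f(cons(c, c), 0)))  →  p(cons(p(cons(c, 0)), c))   [R3 at 1.2]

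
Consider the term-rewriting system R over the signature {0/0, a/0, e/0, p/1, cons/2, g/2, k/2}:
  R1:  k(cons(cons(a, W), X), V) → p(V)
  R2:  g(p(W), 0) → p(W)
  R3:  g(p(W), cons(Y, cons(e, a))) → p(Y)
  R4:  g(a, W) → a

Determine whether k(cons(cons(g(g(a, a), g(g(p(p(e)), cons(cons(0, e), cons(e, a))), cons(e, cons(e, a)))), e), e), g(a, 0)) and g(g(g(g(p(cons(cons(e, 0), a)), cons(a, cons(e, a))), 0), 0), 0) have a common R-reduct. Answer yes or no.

Reduce t₁ = k(cons(cons(g(g(a, a), g(g(p(p(e)), cons(cons(0, e), cons(e, a))), cons(e, cons(e, a)))), e), e), g(a, 0)):
1. k(cons(cons(g(g(a, a), g(g(p(p(e)), cons(cons(0, e), cons(e, a))), cons(e, cons(e, a)))), e), e), g(a, 0))  →  k(cons(cons(g(a, g(g(p(p(e)), cons(cons(0, e), cons(e, a))), cons(e, cons(e, a)))), e), e), g(a, 0))   [R4 at 1.1.1.1]
2. k(cons(cons(g(a, g(g(p(p(e)), cons(cons(0, e), cons(e, a))), cons(e, cons(e, a)))), e), e), g(a, 0))  →  k(cons(cons(a, e), e), g(a, 0))   [R4 at 1.1.1]
3. k(cons(cons(a, e), e), g(a, 0))  →  p(g(a, 0))   [R1 at ε]
4. p(g(a, 0))  →  p(a)   [R4 at 1]

Reduce t₂ = g(g(g(g(p(cons(cons(e, 0), a)), cons(a, cons(e, a))), 0), 0), 0):
1. g(g(g(g(p(cons(cons(e, 0), a)), cons(a, cons(e, a))), 0), 0), 0)  →  g(g(g(p(a), 0), 0), 0)   [R3 at 1.1.1]
2. g(g(g(p(a), 0), 0), 0)  →  g(g(p(a), 0), 0)   [R2 at 1.1]
3. g(g(p(a), 0), 0)  →  g(p(a), 0)   [R2 at 1]
4. g(p(a), 0)  →  p(a)   [R2 at ε]

yes — NF(t₁) = p(a), NF(t₂) = p(a)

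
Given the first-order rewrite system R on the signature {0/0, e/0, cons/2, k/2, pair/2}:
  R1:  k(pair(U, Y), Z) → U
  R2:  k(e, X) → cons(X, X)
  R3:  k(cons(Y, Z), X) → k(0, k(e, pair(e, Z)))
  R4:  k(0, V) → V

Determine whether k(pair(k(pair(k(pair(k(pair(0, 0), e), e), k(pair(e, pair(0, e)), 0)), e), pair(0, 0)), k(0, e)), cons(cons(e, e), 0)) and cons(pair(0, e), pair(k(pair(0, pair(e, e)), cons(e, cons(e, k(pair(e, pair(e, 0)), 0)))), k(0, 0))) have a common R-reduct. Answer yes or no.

no — NF(t₁) = 0, NF(t₂) = cons(pair(0, e), pair(0, 0))

Reduce t₁ = k(pair(k(pair(k(pair(k(pair(0, 0), e), e), k(pair(e, pair(0, e)), 0)), e), pair(0, 0)), k(0, e)), cons(cons(e, e), 0)):
1. k(pair(k(pair(k(pair(k(pair(0, 0), e), e), k(pair(e, pair(0, e)), 0)), e), pair(0, 0)), k(0, e)), cons(cons(e, e), 0))  →  k(pair(k(pair(k(pair(0, 0), e), e), k(pair(e, pair(0, e)), 0)), e), pair(0, 0))   [R1 at ε]
2. k(pair(k(pair(k(pair(0, 0), e), e), k(pair(e, pair(0, e)), 0)), e), pair(0, 0))  →  k(pair(k(pair(0, 0), e), e), k(pair(e, pair(0, e)), 0))   [R1 at ε]
3. k(pair(k(pair(0, 0), e), e), k(pair(e, pair(0, e)), 0))  →  k(pair(0, 0), e)   [R1 at ε]
4. k(pair(0, 0), e)  →  0   [R1 at ε]

Reduce t₂ = cons(pair(0, e), pair(k(pair(0, pair(e, e)), cons(e, cons(e, k(pair(e, pair(e, 0)), 0)))), k(0, 0))):
1. cons(pair(0, e), pair(k(pair(0, pair(e, e)), cons(e, cons(e, k(pair(e, pair(e, 0)), 0)))), k(0, 0)))  →  cons(pair(0, e), pair(0, k(0, 0)))   [R1 at 2.1]
2. cons(pair(0, e), pair(0, k(0, 0)))  →  cons(pair(0, e), pair(0, 0))   [R4 at 2.2]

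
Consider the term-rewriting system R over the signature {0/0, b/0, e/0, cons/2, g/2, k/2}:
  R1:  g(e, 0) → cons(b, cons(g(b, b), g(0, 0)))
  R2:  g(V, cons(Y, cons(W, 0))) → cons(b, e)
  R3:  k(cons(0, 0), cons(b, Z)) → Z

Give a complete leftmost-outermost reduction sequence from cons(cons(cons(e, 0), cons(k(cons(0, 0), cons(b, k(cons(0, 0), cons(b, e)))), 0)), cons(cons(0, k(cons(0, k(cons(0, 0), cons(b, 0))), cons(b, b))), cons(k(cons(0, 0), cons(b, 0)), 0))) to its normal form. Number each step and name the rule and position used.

1. cons(cons(cons(e, 0), cons(k(cons(0, 0), cons(b, k(cons(0, 0), cons(b, e)))), 0)), cons(cons(0, k(cons(0, k(cons(0, 0), cons(b, 0))), cons(b, b))), cons(k(cons(0, 0), cons(b, 0)), 0)))  →  cons(cons(cons(e, 0), cons(k(cons(0, 0), cons(b, e)), 0)), cons(cons(0, k(cons(0, k(cons(0, 0), cons(b, 0))), cons(b, b))), cons(k(cons(0, 0), cons(b, 0)), 0)))   [R3 at 1.2.1]
2. cons(cons(cons(e, 0), cons(k(cons(0, 0), cons(b, e)), 0)), cons(cons(0, k(cons(0, k(cons(0, 0), cons(b, 0))), cons(b, b))), cons(k(cons(0, 0), cons(b, 0)), 0)))  →  cons(cons(cons(e, 0), cons(e, 0)), cons(cons(0, k(cons(0, k(cons(0, 0), cons(b, 0))), cons(b, b))), cons(k(cons(0, 0), cons(b, 0)), 0)))   [R3 at 1.2.1]
3. cons(cons(cons(e, 0), cons(e, 0)), cons(cons(0, k(cons(0, k(cons(0, 0), cons(b, 0))), cons(b, b))), cons(k(cons(0, 0), cons(b, 0)), 0)))  →  cons(cons(cons(e, 0), cons(e, 0)), cons(cons(0, k(cons(0, 0), cons(b, b))), cons(k(cons(0, 0), cons(b, 0)), 0)))   [R3 at 2.1.2.1.2]
4. cons(cons(cons(e, 0), cons(e, 0)), cons(cons(0, k(cons(0, 0), cons(b, b))), cons(k(cons(0, 0), cons(b, 0)), 0)))  →  cons(cons(cons(e, 0), cons(e, 0)), cons(cons(0, b), cons(k(cons(0, 0), cons(b, 0)), 0)))   [R3 at 2.1.2]
5. cons(cons(cons(e, 0), cons(e, 0)), cons(cons(0, b), cons(k(cons(0, 0), cons(b, 0)), 0)))  →  cons(cons(cons(e, 0), cons(e, 0)), cons(cons(0, b), cons(0, 0)))   [R3 at 2.2.1]

cons(cons(cons(e, 0), cons(e, 0)), cons(cons(0, b), cons(0, 0)))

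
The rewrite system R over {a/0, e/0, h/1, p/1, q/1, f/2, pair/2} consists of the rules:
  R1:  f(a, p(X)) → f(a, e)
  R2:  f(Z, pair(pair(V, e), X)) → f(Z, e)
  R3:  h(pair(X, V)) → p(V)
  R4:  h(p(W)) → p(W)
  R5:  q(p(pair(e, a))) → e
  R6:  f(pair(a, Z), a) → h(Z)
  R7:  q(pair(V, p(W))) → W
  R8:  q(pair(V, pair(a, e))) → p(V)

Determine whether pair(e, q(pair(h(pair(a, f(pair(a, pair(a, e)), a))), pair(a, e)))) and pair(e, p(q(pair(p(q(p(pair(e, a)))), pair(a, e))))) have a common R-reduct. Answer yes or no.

yes — NF(t₁) = pair(e, p(p(p(e)))), NF(t₂) = pair(e, p(p(p(e))))

Reduce t₁ = pair(e, q(pair(h(pair(a, f(pair(a, pair(a, e)), a))), pair(a, e)))):
1. pair(e, q(pair(h(pair(a, f(pair(a, pair(a, e)), a))), pair(a, e))))  →  pair(e, p(h(pair(a, f(pair(a, pair(a, e)), a)))))   [R8 at 2]
2. pair(e, p(h(pair(a, f(pair(a, pair(a, e)), a)))))  →  pair(e, p(p(f(pair(a, pair(a, e)), a))))   [R3 at 2.1]
3. pair(e, p(p(f(pair(a, pair(a, e)), a))))  →  pair(e, p(p(h(pair(a, e)))))   [R6 at 2.1.1]
4. pair(e, p(p(h(pair(a, e)))))  →  pair(e, p(p(p(e))))   [R3 at 2.1.1]

Reduce t₂ = pair(e, p(q(pair(p(q(p(pair(e, a)))), pair(a, e))))):
1. pair(e, p(q(pair(p(q(p(pair(e, a)))), pair(a, e)))))  →  pair(e, p(p(p(q(p(pair(e, a)))))))   [R8 at 2.1]
2. pair(e, p(p(p(q(p(pair(e, a)))))))  →  pair(e, p(p(p(e))))   [R5 at 2.1.1.1]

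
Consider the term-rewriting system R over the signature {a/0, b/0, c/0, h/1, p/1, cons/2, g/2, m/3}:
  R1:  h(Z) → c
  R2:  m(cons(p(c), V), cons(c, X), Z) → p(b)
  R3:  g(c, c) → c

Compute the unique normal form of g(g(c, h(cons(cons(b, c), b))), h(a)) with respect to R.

c

1. g(g(c, h(cons(cons(b, c), b))), h(a))  →  g(g(c, c), h(a))   [R1 at 1.2]
2. g(g(c, c), h(a))  →  g(c, h(a))   [R3 at 1]
3. g(c, h(a))  →  g(c, c)   [R1 at 2]
4. g(c, c)  →  c   [R3 at ε]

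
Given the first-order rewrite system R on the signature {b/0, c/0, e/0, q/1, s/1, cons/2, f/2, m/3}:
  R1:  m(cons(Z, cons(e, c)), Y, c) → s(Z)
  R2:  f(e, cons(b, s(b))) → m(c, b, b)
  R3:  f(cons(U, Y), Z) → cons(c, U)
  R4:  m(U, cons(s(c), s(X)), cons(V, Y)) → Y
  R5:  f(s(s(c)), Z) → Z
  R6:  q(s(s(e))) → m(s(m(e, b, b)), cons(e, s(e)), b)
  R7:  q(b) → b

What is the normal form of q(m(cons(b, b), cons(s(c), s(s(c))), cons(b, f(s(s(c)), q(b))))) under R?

b

1. q(m(cons(b, b), cons(s(c), s(s(c))), cons(b, f(s(s(c)), q(b)))))  →  q(f(s(s(c)), q(b)))   [R4 at 1]
2. q(f(s(s(c)), q(b)))  →  q(q(b))   [R5 at 1]
3. q(q(b))  →  q(b)   [R7 at 1]
4. q(b)  →  b   [R7 at ε]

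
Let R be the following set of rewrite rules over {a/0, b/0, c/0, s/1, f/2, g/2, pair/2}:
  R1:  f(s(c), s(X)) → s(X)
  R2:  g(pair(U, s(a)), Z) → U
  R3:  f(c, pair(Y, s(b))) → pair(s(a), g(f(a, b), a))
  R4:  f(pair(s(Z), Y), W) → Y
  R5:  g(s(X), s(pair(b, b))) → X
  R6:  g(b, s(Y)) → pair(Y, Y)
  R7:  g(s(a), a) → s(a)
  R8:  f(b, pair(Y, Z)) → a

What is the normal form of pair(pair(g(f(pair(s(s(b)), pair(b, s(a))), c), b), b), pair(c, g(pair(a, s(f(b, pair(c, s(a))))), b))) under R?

pair(pair(b, b), pair(c, a))

1. pair(pair(g(f(pair(s(s(b)), pair(b, s(a))), c), b), b), pair(c, g(pair(a, s(f(b, pair(c, s(a))))), b)))  →  pair(pair(g(pair(b, s(a)), b), b), pair(c, g(pair(a, s(f(b, pair(c, s(a))))), b)))   [R4 at 1.1.1]
2. pair(pair(g(pair(b, s(a)), b), b), pair(c, g(pair(a, s(f(b, pair(c, s(a))))), b)))  →  pair(pair(b, b), pair(c, g(pair(a, s(f(b, pair(c, s(a))))), b)))   [R2 at 1.1]
3. pair(pair(b, b), pair(c, g(pair(a, s(f(b, pair(c, s(a))))), b)))  →  pair(pair(b, b), pair(c, g(pair(a, s(a)), b)))   [R8 at 2.2.1.2.1]
4. pair(pair(b, b), pair(c, g(pair(a, s(a)), b)))  →  pair(pair(b, b), pair(c, a))   [R2 at 2.2]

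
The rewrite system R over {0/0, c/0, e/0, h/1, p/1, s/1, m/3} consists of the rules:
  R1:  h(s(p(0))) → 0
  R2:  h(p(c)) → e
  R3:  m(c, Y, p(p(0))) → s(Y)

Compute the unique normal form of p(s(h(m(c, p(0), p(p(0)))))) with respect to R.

p(s(0))

1. p(s(h(m(c, p(0), p(p(0))))))  →  p(s(h(s(p(0)))))   [R3 at 1.1.1]
2. p(s(h(s(p(0)))))  →  p(s(0))   [R1 at 1.1]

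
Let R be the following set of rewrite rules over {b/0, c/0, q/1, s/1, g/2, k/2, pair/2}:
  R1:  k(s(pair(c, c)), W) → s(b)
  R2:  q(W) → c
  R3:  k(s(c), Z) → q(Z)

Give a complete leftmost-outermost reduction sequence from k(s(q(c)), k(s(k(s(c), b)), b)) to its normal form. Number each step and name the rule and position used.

c

1. k(s(q(c)), k(s(k(s(c), b)), b))  →  k(s(c), k(s(k(s(c), b)), b))   [R2 at 1.1]
2. k(s(c), k(s(k(s(c), b)), b))  →  q(k(s(k(s(c), b)), b))   [R3 at ε]
3. q(k(s(k(s(c), b)), b))  →  c   [R2 at ε]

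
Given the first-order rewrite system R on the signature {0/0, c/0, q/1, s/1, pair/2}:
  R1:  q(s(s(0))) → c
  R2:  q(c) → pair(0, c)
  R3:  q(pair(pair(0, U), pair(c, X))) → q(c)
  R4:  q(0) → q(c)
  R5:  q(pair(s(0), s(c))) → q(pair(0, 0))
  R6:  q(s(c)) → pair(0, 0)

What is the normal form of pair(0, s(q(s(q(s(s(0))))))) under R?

pair(0, s(pair(0, 0)))

1. pair(0, s(q(s(q(s(s(0)))))))  →  pair(0, s(q(s(c))))   [R1 at 2.1.1.1]
2. pair(0, s(q(s(c))))  →  pair(0, s(pair(0, 0)))   [R6 at 2.1]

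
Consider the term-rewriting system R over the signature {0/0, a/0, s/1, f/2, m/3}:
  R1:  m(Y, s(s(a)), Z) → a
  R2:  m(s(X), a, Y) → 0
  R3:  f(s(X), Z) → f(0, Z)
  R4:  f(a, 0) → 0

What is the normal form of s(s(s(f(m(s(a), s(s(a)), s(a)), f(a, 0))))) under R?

1. s(s(s(f(m(s(a), s(s(a)), s(a)), f(a, 0)))))  →  s(s(s(f(a, f(a, 0)))))   [R1 at 1.1.1.1]
2. s(s(s(f(a, f(a, 0)))))  →  s(s(s(f(a, 0))))   [R4 at 1.1.1.2]
3. s(s(s(f(a, 0))))  →  s(s(s(0)))   [R4 at 1.1.1]

s(s(s(0)))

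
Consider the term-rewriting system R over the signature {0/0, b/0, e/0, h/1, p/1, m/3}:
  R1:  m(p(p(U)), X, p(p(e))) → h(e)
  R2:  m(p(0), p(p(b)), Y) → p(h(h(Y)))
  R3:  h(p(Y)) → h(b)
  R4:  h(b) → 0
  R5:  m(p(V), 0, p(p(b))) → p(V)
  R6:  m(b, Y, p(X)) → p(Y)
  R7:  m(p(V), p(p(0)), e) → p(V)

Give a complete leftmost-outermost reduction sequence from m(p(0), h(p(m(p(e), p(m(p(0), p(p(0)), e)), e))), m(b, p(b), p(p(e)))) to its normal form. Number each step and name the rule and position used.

p(0)

1. m(p(0), h(p(m(p(e), p(m(p(0), p(p(0)), e)), e))), m(b, p(b), p(p(e))))  →  m(p(0), h(b), m(b, p(b), p(p(e))))   [R3 at 2]
2. m(p(0), h(b), m(b, p(b), p(p(e))))  →  m(p(0), 0, m(b, p(b), p(p(e))))   [R4 at 2]
3. m(p(0), 0, m(b, p(b), p(p(e))))  →  m(p(0), 0, p(p(b)))   [R6 at 3]
4. m(p(0), 0, p(p(b)))  →  p(0)   [R5 at ε]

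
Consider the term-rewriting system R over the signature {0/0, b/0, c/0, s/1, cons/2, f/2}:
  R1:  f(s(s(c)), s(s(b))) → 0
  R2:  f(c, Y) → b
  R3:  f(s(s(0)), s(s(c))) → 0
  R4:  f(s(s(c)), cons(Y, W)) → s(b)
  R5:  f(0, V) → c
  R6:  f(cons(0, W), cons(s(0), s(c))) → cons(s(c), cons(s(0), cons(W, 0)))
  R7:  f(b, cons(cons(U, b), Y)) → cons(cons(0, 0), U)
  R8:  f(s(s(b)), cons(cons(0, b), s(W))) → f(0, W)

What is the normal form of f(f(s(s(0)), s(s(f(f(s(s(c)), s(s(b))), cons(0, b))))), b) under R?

c

1. f(f(s(s(0)), s(s(f(f(s(s(c)), s(s(b))), cons(0, b))))), b)  →  f(f(s(s(0)), s(s(f(0, cons(0, b))))), b)   [R1 at 1.2.1.1.1]
2. f(f(s(s(0)), s(s(f(0, cons(0, b))))), b)  →  f(f(s(s(0)), s(s(c))), b)   [R5 at 1.2.1.1]
3. f(f(s(s(0)), s(s(c))), b)  →  f(0, b)   [R3 at 1]
4. f(0, b)  →  c   [R5 at ε]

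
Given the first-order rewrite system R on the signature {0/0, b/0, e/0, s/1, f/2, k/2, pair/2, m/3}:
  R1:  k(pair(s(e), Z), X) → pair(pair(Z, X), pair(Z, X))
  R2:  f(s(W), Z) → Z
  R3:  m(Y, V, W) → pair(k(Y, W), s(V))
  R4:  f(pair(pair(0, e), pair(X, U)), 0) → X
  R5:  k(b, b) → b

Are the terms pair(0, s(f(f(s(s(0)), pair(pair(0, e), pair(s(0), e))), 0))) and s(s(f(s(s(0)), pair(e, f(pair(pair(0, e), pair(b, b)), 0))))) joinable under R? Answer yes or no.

no — NF(t₁) = pair(0, s(s(0))), NF(t₂) = s(s(pair(e, b)))

Reduce t₁ = pair(0, s(f(f(s(s(0)), pair(pair(0, e), pair(s(0), e))), 0))):
1. pair(0, s(f(f(s(s(0)), pair(pair(0, e), pair(s(0), e))), 0)))  →  pair(0, s(f(pair(pair(0, e), pair(s(0), e)), 0)))   [R2 at 2.1.1]
2. pair(0, s(f(pair(pair(0, e), pair(s(0), e)), 0)))  →  pair(0, s(s(0)))   [R4 at 2.1]

Reduce t₂ = s(s(f(s(s(0)), pair(e, f(pair(pair(0, e), pair(b, b)), 0))))):
1. s(s(f(s(s(0)), pair(e, f(pair(pair(0, e), pair(b, b)), 0)))))  →  s(s(pair(e, f(pair(pair(0, e), pair(b, b)), 0))))   [R2 at 1.1]
2. s(s(pair(e, f(pair(pair(0, e), pair(b, b)), 0))))  →  s(s(pair(e, b)))   [R4 at 1.1.2]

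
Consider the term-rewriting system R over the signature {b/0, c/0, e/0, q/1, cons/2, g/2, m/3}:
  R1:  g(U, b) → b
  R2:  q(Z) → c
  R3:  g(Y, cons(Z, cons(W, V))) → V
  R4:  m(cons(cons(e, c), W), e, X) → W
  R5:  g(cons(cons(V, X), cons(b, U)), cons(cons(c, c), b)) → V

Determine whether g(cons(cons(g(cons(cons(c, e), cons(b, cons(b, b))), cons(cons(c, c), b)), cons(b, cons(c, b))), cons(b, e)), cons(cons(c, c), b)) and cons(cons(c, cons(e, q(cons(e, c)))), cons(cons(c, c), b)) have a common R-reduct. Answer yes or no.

no — NF(t₁) = c, NF(t₂) = cons(cons(c, cons(e, c)), cons(cons(c, c), b))

Reduce t₁ = g(cons(cons(g(cons(cons(c, e), cons(b, cons(b, b))), cons(cons(c, c), b)), cons(b, cons(c, b))), cons(b, e)), cons(cons(c, c), b)):
1. g(cons(cons(g(cons(cons(c, e), cons(b, cons(b, b))), cons(cons(c, c), b)), cons(b, cons(c, b))), cons(b, e)), cons(cons(c, c), b))  →  g(cons(cons(c, e), cons(b, cons(b, b))), cons(cons(c, c), b))   [R5 at ε]
2. g(cons(cons(c, e), cons(b, cons(b, b))), cons(cons(c, c), b))  →  c   [R5 at ε]

Reduce t₂ = cons(cons(c, cons(e, q(cons(e, c)))), cons(cons(c, c), b)):
1. cons(cons(c, cons(e, q(cons(e, c)))), cons(cons(c, c), b))  →  cons(cons(c, cons(e, c)), cons(cons(c, c), b))   [R2 at 1.2.2]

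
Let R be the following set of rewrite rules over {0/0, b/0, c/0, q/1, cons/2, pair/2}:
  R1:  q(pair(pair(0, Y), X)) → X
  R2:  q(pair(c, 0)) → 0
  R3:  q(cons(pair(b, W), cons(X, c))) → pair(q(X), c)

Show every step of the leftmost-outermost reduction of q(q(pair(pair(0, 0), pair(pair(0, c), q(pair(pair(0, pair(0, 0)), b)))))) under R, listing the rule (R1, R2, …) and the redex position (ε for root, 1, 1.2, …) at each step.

b

1. q(q(pair(pair(0, 0), pair(pair(0, c), q(pair(pair(0, pair(0, 0)), b))))))  →  q(pair(pair(0, c), q(pair(pair(0, pair(0, 0)), b))))   [R1 at 1]
2. q(pair(pair(0, c), q(pair(pair(0, pair(0, 0)), b))))  →  q(pair(pair(0, pair(0, 0)), b))   [R1 at ε]
3. q(pair(pair(0, pair(0, 0)), b))  →  b   [R1 at ε]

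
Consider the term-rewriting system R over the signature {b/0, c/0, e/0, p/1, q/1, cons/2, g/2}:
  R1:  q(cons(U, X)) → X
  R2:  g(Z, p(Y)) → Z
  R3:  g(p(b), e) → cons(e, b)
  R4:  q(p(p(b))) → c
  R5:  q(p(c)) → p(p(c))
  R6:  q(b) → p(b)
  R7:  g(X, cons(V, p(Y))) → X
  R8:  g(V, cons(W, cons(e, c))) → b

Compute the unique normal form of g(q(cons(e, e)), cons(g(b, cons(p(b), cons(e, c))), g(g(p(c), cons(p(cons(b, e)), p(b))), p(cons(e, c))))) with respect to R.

1. g(q(cons(e, e)), cons(g(b, cons(p(b), cons(e, c))), g(g(p(c), cons(p(cons(b, e)), p(b))), p(cons(e, c)))))  →  g(e, cons(g(b, cons(p(b), cons(e, c))), g(g(p(c), cons(p(cons(b, e)), p(b))), p(cons(e, c)))))   [R1 at 1]
2. g(e, cons(g(b, cons(p(b), cons(e, c))), g(g(p(c), cons(p(cons(b, e)), p(b))), p(cons(e, c)))))  →  g(e, cons(b, g(g(p(c), cons(p(cons(b, e)), p(b))), p(cons(e, c)))))   [R8 at 2.1]
3. g(e, cons(b, g(g(p(c), cons(p(cons(b, e)), p(b))), p(cons(e, c)))))  →  g(e, cons(b, g(p(c), cons(p(cons(b, e)), p(b)))))   [R2 at 2.2]
4. g(e, cons(b, g(p(c), cons(p(cons(b, e)), p(b)))))  →  g(e, cons(b, p(c)))   [R7 at 2.2]
5. g(e, cons(b, p(c)))  →  e   [R7 at ε]

e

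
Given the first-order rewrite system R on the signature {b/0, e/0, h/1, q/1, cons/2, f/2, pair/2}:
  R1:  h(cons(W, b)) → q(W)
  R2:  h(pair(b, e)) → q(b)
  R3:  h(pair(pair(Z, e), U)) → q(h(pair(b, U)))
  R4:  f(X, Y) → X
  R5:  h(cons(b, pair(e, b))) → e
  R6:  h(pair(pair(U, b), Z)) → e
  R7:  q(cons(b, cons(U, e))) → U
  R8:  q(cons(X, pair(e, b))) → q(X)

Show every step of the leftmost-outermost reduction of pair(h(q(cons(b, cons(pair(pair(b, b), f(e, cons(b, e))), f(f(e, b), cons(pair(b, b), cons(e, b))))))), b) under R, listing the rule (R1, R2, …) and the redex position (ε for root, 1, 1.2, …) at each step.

pair(e, b)

1. pair(h(q(cons(b, cons(pair(pair(b, b), f(e, cons(b, e))), f(f(e, b), cons(pair(b, b), cons(e, b))))))), b)  →  pair(h(q(cons(b, cons(pair(pair(b, b), e), f(f(e, b), cons(pair(b, b), cons(e, b))))))), b)   [R4 at 1.1.1.2.1.2]
2. pair(h(q(cons(b, cons(pair(pair(b, b), e), f(f(e, b), cons(pair(b, b), cons(e, b))))))), b)  →  pair(h(q(cons(b, cons(pair(pair(b, b), e), f(e, b))))), b)   [R4 at 1.1.1.2.2]
3. pair(h(q(cons(b, cons(pair(pair(b, b), e), f(e, b))))), b)  →  pair(h(q(cons(b, cons(pair(pair(b, b), e), e)))), b)   [R4 at 1.1.1.2.2]
4. pair(h(q(cons(b, cons(pair(pair(b, b), e), e)))), b)  →  pair(h(pair(pair(b, b), e)), b)   [R7 at 1.1]
5. pair(h(pair(pair(b, b), e)), b)  →  pair(e, b)   [R6 at 1]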